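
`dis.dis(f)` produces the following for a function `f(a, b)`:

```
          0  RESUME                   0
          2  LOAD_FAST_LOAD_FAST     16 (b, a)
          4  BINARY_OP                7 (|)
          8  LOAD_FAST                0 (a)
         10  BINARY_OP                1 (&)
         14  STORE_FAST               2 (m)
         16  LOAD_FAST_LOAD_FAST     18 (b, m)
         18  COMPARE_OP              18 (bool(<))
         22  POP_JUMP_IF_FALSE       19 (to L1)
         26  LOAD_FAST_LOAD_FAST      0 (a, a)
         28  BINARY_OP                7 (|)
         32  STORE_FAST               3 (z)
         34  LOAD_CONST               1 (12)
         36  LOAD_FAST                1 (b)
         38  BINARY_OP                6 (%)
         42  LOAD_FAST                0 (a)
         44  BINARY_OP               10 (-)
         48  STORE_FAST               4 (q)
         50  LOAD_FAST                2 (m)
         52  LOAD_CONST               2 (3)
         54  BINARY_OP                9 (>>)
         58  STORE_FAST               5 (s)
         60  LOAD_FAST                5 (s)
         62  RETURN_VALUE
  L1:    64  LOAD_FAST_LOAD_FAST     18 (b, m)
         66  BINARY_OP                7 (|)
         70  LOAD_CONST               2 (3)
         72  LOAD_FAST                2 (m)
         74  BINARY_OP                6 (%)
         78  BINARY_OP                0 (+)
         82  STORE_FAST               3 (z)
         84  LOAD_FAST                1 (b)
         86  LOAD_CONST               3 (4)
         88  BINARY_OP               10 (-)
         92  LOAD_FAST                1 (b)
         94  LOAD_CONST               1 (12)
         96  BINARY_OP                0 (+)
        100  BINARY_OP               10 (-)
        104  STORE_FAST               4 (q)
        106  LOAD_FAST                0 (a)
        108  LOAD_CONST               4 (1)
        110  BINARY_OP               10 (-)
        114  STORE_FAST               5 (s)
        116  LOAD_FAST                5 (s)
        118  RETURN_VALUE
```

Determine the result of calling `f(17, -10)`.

LOAD_FAST_LOAD_FAST b,a → push -10,17. Stack: [-10, 17]
BINARY_OP | → -10 | 17 = -9. Stack: [-9]
LOAD_FAST a → push 17. Stack: [-9, 17]
BINARY_OP & → -9 & 17 = 17. Stack: [17]
STORE_FAST m → m=17. Stack: []
LOAD_FAST_LOAD_FAST b,m → push -10,17. Stack: [-10, 17]
COMPARE_OP bool(<) → -10 vs 17 = True. Stack: [True]
POP_JUMP_IF_FALSE → pop True; no jump. Stack: []
LOAD_FAST_LOAD_FAST a,a → push 17,17. Stack: [17, 17]
BINARY_OP | → 17 | 17 = 17. Stack: [17]
STORE_FAST z → z=17. Stack: []
LOAD_CONST → push 12. Stack: [12]
LOAD_FAST b → push -10. Stack: [12, -10]
BINARY_OP % → 12 % -10 = -8. Stack: [-8]
LOAD_FAST a → push 17. Stack: [-8, 17]
BINARY_OP - → -8 - 17 = -25. Stack: [-25]
STORE_FAST q → q=-25. Stack: []
LOAD_FAST m → push 17. Stack: [17]
LOAD_CONST → push 3. Stack: [17, 3]
BINARY_OP >> → 17 >> 3 = 2. Stack: [2]
STORE_FAST s → s=2. Stack: []
LOAD_FAST s → push 2. Stack: [2]
RETURN_VALUE → return 2.

2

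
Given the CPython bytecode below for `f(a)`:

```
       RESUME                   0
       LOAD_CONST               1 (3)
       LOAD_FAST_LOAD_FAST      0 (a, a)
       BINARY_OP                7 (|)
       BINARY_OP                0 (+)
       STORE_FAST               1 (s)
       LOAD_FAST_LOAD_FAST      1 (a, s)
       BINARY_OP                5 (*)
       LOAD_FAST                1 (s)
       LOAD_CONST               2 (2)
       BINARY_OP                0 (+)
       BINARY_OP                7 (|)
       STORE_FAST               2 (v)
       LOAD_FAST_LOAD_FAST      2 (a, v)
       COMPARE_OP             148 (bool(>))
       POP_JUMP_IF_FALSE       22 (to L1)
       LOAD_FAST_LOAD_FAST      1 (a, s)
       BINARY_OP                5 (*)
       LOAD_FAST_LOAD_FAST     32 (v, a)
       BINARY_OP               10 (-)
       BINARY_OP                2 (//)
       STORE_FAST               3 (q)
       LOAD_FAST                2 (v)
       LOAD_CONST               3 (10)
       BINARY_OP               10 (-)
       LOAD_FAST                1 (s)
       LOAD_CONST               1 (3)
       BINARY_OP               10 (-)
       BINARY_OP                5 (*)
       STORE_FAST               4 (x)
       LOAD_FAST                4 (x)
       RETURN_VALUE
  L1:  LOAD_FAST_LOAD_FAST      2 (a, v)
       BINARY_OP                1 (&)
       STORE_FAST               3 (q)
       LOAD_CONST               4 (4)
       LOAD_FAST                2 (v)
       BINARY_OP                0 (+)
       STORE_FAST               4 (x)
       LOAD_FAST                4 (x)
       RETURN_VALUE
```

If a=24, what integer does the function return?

673

LOAD_CONST → push 3. Stack: [3]
LOAD_FAST_LOAD_FAST a,a → push 24,24. Stack: [3, 24, 24]
BINARY_OP | → 24 | 24 = 24. Stack: [3, 24]
BINARY_OP + → 3 + 24 = 27. Stack: [27]
STORE_FAST s → s=27. Stack: []
LOAD_FAST_LOAD_FAST a,s → push 24,27. Stack: [24, 27]
BINARY_OP * → 24 * 27 = 648. Stack: [648]
LOAD_FAST s → push 27. Stack: [648, 27]
LOAD_CONST → push 2. Stack: [648, 27, 2]
BINARY_OP + → 27 + 2 = 29. Stack: [648, 29]
BINARY_OP | → 648 | 29 = 669. Stack: [669]
STORE_FAST v → v=669. Stack: []
LOAD_FAST_LOAD_FAST a,v → push 24,669. Stack: [24, 669]
COMPARE_OP bool(>) → 24 vs 669 = False. Stack: [False]
POP_JUMP_IF_FALSE → pop False; jump. Stack: []
LOAD_FAST_LOAD_FAST a,v → push 24,669. Stack: [24, 669]
BINARY_OP & → 24 & 669 = 24. Stack: [24]
STORE_FAST q → q=24. Stack: []
LOAD_CONST → push 4. Stack: [4]
LOAD_FAST v → push 669. Stack: [4, 669]
BINARY_OP + → 4 + 669 = 673. Stack: [673]
STORE_FAST x → x=673. Stack: []
LOAD_FAST x → push 673. Stack: [673]
RETURN_VALUE → return 673.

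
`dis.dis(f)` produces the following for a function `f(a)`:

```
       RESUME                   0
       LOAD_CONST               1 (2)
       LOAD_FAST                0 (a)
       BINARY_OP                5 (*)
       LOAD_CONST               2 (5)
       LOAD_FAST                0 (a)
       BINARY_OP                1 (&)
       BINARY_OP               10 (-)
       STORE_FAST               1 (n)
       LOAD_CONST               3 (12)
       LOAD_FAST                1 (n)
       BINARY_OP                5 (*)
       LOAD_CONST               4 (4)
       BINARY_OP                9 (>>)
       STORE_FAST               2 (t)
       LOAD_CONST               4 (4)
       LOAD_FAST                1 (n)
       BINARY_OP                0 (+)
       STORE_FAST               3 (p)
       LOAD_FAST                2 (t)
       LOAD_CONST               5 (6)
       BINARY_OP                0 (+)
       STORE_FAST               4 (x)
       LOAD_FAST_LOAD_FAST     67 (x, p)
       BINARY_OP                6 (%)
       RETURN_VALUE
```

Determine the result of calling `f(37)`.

LOAD_CONST → push 2. Stack: [2]
LOAD_FAST a → push 37. Stack: [2, 37]
BINARY_OP * → 2 * 37 = 74. Stack: [74]
LOAD_CONST → push 5. Stack: [74, 5]
LOAD_FAST a → push 37. Stack: [74, 5, 37]
BINARY_OP & → 5 & 37 = 5. Stack: [74, 5]
BINARY_OP - → 74 - 5 = 69. Stack: [69]
STORE_FAST n → n=69. Stack: []
LOAD_CONST → push 12. Stack: [12]
LOAD_FAST n → push 69. Stack: [12, 69]
BINARY_OP * → 12 * 69 = 828. Stack: [828]
LOAD_CONST → push 4. Stack: [828, 4]
BINARY_OP >> → 828 >> 4 = 51. Stack: [51]
STORE_FAST t → t=51. Stack: []
LOAD_CONST → push 4. Stack: [4]
LOAD_FAST n → push 69. Stack: [4, 69]
BINARY_OP + → 4 + 69 = 73. Stack: [73]
STORE_FAST p → p=73. Stack: []
LOAD_FAST t → push 51. Stack: [51]
LOAD_CONST → push 6. Stack: [51, 6]
BINARY_OP + → 51 + 6 = 57. Stack: [57]
STORE_FAST x → x=57. Stack: []
LOAD_FAST_LOAD_FAST x,p → push 57,73. Stack: [57, 73]
BINARY_OP % → 57 % 73 = 57. Stack: [57]
RETURN_VALUE → return 57.

57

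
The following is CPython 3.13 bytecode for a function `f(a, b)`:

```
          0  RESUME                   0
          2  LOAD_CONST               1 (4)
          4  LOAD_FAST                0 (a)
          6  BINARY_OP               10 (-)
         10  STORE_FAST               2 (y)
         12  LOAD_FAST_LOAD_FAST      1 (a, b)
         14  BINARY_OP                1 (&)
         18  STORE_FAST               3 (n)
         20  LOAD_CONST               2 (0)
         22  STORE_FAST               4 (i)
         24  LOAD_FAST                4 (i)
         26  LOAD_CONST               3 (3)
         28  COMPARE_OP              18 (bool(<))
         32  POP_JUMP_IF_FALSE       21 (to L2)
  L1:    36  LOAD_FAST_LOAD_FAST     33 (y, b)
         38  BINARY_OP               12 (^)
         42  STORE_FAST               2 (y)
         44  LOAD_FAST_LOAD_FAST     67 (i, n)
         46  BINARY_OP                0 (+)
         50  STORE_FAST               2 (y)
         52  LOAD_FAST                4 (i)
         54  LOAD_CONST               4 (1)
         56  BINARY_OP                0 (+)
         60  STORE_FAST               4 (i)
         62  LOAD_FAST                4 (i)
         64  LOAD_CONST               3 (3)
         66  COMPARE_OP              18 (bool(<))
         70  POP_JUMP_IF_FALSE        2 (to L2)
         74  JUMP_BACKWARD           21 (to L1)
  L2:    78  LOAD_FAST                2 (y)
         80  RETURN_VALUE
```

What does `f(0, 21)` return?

LOAD_CONST → push 4. Stack: [4]
LOAD_FAST a → push 0. Stack: [4, 0]
BINARY_OP - → 4 - 0 = 4. Stack: [4]
STORE_FAST y → y=4. Stack: []
LOAD_FAST_LOAD_FAST a,b → push 0,21. Stack: [0, 21]
BINARY_OP & → 0 & 21 = 0. Stack: [0]
STORE_FAST n → n=0. Stack: []
LOAD_CONST → push 0. Stack: [0]
STORE_FAST i → i=0. Stack: []
LOAD_FAST i → push 0. Stack: [0]
LOAD_CONST → push 3. Stack: [0, 3]
COMPARE_OP bool(<) → 0 vs 3 = True. Stack: [True]
POP_JUMP_IF_FALSE → pop True; no jump. Stack: []
LOAD_FAST_LOAD_FAST y,b → push 4,21. Stack: [4, 21]
BINARY_OP ^ → 4 ^ 21 = 17. Stack: [17]
STORE_FAST y → y=17. Stack: []
LOAD_FAST_LOAD_FAST i,n → push 0,0. Stack: [0, 0]
BINARY_OP + → 0 + 0 = 0. Stack: [0]
STORE_FAST y → y=0. Stack: []
LOAD_FAST i → push 0. Stack: [0]
LOAD_CONST → push 1. Stack: [0, 1]
BINARY_OP + → 0 + 1 = 1. Stack: [1]
STORE_FAST i → i=1. Stack: []
LOAD_FAST i → push 1. Stack: [1]
LOAD_CONST → push 3. Stack: [1, 3]
COMPARE_OP bool(<) → 1 vs 3 = True. Stack: [True]
POP_JUMP_IF_FALSE → pop True; no jump. Stack: []
LOAD_FAST_LOAD_FAST y,b → push 0,21. Stack: [0, 21]
BINARY_OP ^ → 0 ^ 21 = 21. Stack: [21]
STORE_FAST y → y=21. Stack: []
LOAD_FAST_LOAD_FAST i,n → push 1,0. Stack: [1, 0]
BINARY_OP + → 1 + 0 = 1. Stack: [1]
STORE_FAST y → y=1. Stack: []
LOAD_FAST i → push 1. Stack: [1]
LOAD_CONST → push 1. Stack: [1, 1]
BINARY_OP + → 1 + 1 = 2. Stack: [2]
STORE_FAST i → i=2. Stack: []
LOAD_FAST i → push 2. Stack: [2]
LOAD_CONST → push 3. Stack: [2, 3]
COMPARE_OP bool(<) → 2 vs 3 = True. Stack: [True]
POP_JUMP_IF_FALSE → pop True; no jump. Stack: []
LOAD_FAST_LOAD_FAST y,b → push 1,21. Stack: [1, 21]
BINARY_OP ^ → 1 ^ 21 = 20. Stack: [20]
STORE_FAST y → y=20. Stack: []
LOAD_FAST_LOAD_FAST i,n → push 2,0. Stack: [2, 0]
BINARY_OP + → 2 + 0 = 2. Stack: [2]
STORE_FAST y → y=2. Stack: []
LOAD_FAST i → push 2. Stack: [2]
LOAD_CONST → push 1. Stack: [2, 1]
BINARY_OP + → 2 + 1 = 3. Stack: [3]
STORE_FAST i → i=3. Stack: []
LOAD_FAST i → push 3. Stack: [3]
LOAD_CONST → push 3. Stack: [3, 3]
COMPARE_OP bool(<) → 3 vs 3 = False. Stack: [False]
POP_JUMP_IF_FALSE → pop False; jump. Stack: []
LOAD_FAST y → push 2. Stack: [2]
RETURN_VALUE → return 2.

2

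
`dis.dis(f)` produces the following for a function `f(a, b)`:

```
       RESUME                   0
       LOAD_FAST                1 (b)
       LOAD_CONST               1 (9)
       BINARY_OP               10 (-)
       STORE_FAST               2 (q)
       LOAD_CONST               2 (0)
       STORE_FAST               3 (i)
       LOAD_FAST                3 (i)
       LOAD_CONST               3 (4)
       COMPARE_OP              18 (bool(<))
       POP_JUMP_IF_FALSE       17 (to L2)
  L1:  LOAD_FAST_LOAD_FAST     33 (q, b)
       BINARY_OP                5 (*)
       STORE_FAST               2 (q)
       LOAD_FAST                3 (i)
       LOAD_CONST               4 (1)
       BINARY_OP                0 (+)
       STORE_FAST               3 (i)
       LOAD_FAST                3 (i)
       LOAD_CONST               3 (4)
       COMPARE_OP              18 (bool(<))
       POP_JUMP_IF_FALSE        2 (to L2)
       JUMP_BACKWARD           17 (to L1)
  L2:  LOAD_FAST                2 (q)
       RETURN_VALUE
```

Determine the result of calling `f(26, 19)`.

1303210

LOAD_FAST b → push 19. Stack: [19]
LOAD_CONST → push 9. Stack: [19, 9]
BINARY_OP - → 19 - 9 = 10. Stack: [10]
STORE_FAST q → q=10. Stack: []
LOAD_CONST → push 0. Stack: [0]
STORE_FAST i → i=0. Stack: []
LOAD_FAST i → push 0. Stack: [0]
LOAD_CONST → push 4. Stack: [0, 4]
COMPARE_OP bool(<) → 0 vs 4 = True. Stack: [True]
POP_JUMP_IF_FALSE → pop True; no jump. Stack: []
LOAD_FAST_LOAD_FAST q,b → push 10,19. Stack: [10, 19]
BINARY_OP * → 10 * 19 = 190. Stack: [190]
STORE_FAST q → q=190. Stack: []
LOAD_FAST i → push 0. Stack: [0]
LOAD_CONST → push 1. Stack: [0, 1]
BINARY_OP + → 0 + 1 = 1. Stack: [1]
STORE_FAST i → i=1. Stack: []
LOAD_FAST i → push 1. Stack: [1]
LOAD_CONST → push 4. Stack: [1, 4]
COMPARE_OP bool(<) → 1 vs 4 = True. Stack: [True]
POP_JUMP_IF_FALSE → pop True; no jump. Stack: []
LOAD_FAST_LOAD_FAST q,b → push 190,19. Stack: [190, 19]
BINARY_OP * → 190 * 19 = 3610. Stack: [3610]
STORE_FAST q → q=3610. Stack: []
LOAD_FAST i → push 1. Stack: [1]
LOAD_CONST → push 1. Stack: [1, 1]
BINARY_OP + → 1 + 1 = 2. Stack: [2]
STORE_FAST i → i=2. Stack: []
LOAD_FAST i → push 2. Stack: [2]
LOAD_CONST → push 4. Stack: [2, 4]
COMPARE_OP bool(<) → 2 vs 4 = True. Stack: [True]
POP_JUMP_IF_FALSE → pop True; no jump. Stack: []
LOAD_FAST_LOAD_FAST q,b → push 3610,19. Stack: [3610, 19]
BINARY_OP * → 3610 * 19 = 68590. Stack: [68590]
STORE_FAST q → q=68590. Stack: []
LOAD_FAST i → push 2. Stack: [2]
LOAD_CONST → push 1. Stack: [2, 1]
BINARY_OP + → 2 + 1 = 3. Stack: [3]
STORE_FAST i → i=3. Stack: []
LOAD_FAST i → push 3. Stack: [3]
LOAD_CONST → push 4. Stack: [3, 4]
COMPARE_OP bool(<) → 3 vs 4 = True. Stack: [True]
POP_JUMP_IF_FALSE → pop True; no jump. Stack: []
LOAD_FAST_LOAD_FAST q,b → push 68590,19. Stack: [68590, 19]
BINARY_OP * → 68590 * 19 = 1303210. Stack: [1303210]
STORE_FAST q → q=1303210. Stack: []
LOAD_FAST i → push 3. Stack: [3]
LOAD_CONST → push 1. Stack: [3, 1]
BINARY_OP + → 3 + 1 = 4. Stack: [4]
STORE_FAST i → i=4. Stack: []
LOAD_FAST i → push 4. Stack: [4]
LOAD_CONST → push 4. Stack: [4, 4]
COMPARE_OP bool(<) → 4 vs 4 = False. Stack: [False]
POP_JUMP_IF_FALSE → pop False; jump. Stack: []
LOAD_FAST q → push 1303210. Stack: [1303210]
RETURN_VALUE → return 1303210.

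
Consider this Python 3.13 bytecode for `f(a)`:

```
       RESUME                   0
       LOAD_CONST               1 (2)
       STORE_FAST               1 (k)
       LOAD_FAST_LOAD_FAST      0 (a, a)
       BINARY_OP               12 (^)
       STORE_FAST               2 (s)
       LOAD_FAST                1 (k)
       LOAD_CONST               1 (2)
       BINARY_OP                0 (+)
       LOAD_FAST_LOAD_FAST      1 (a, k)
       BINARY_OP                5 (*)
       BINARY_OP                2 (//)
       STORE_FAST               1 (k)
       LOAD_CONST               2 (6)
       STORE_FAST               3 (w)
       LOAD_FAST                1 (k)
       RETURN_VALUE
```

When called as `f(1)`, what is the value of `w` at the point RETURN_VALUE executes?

LOAD_CONST → push 2. Stack: [2]
STORE_FAST k → k=2. Stack: []
LOAD_FAST_LOAD_FAST a,a → push 1,1. Stack: [1, 1]
BINARY_OP ^ → 1 ^ 1 = 0. Stack: [0]
STORE_FAST s → s=0. Stack: []
LOAD_FAST k → push 2. Stack: [2]
LOAD_CONST → push 2. Stack: [2, 2]
BINARY_OP + → 2 + 2 = 4. Stack: [4]
LOAD_FAST_LOAD_FAST a,k → push 1,2. Stack: [4, 1, 2]
BINARY_OP * → 1 * 2 = 2. Stack: [4, 2]
BINARY_OP // → 4 // 2 = 2. Stack: [2]
STORE_FAST k → k=2. Stack: []
LOAD_CONST → push 6. Stack: [6]
STORE_FAST w → w=6. Stack: []
LOAD_FAST k → push 2. Stack: [2]
RETURN_VALUE → return 2.

6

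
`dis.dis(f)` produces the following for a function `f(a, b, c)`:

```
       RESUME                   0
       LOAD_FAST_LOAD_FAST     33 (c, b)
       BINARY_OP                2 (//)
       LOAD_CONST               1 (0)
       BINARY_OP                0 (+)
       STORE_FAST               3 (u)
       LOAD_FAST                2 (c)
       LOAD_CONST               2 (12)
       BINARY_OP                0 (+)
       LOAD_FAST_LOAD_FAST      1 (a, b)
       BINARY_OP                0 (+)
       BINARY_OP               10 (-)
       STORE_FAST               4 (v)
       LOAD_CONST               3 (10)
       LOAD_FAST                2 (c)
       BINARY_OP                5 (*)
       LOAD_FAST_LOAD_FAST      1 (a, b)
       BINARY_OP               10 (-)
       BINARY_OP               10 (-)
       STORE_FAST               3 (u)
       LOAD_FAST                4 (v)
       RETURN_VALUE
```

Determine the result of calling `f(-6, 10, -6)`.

2

LOAD_FAST_LOAD_FAST c,b → push -6,10. Stack: [-6, 10]
BINARY_OP // → -6 // 10 = -1. Stack: [-1]
LOAD_CONST → push 0. Stack: [-1, 0]
BINARY_OP + → -1 + 0 = -1. Stack: [-1]
STORE_FAST u → u=-1. Stack: []
LOAD_FAST c → push -6. Stack: [-6]
LOAD_CONST → push 12. Stack: [-6, 12]
BINARY_OP + → -6 + 12 = 6. Stack: [6]
LOAD_FAST_LOAD_FAST a,b → push -6,10. Stack: [6, -6, 10]
BINARY_OP + → -6 + 10 = 4. Stack: [6, 4]
BINARY_OP - → 6 - 4 = 2. Stack: [2]
STORE_FAST v → v=2. Stack: []
LOAD_CONST → push 10. Stack: [10]
LOAD_FAST c → push -6. Stack: [10, -6]
BINARY_OP * → 10 * -6 = -60. Stack: [-60]
LOAD_FAST_LOAD_FAST a,b → push -6,10. Stack: [-60, -6, 10]
BINARY_OP - → -6 - 10 = -16. Stack: [-60, -16]
BINARY_OP - → -60 - -16 = -44. Stack: [-44]
STORE_FAST u → u=-44. Stack: []
LOAD_FAST v → push 2. Stack: [2]
RETURN_VALUE → return 2.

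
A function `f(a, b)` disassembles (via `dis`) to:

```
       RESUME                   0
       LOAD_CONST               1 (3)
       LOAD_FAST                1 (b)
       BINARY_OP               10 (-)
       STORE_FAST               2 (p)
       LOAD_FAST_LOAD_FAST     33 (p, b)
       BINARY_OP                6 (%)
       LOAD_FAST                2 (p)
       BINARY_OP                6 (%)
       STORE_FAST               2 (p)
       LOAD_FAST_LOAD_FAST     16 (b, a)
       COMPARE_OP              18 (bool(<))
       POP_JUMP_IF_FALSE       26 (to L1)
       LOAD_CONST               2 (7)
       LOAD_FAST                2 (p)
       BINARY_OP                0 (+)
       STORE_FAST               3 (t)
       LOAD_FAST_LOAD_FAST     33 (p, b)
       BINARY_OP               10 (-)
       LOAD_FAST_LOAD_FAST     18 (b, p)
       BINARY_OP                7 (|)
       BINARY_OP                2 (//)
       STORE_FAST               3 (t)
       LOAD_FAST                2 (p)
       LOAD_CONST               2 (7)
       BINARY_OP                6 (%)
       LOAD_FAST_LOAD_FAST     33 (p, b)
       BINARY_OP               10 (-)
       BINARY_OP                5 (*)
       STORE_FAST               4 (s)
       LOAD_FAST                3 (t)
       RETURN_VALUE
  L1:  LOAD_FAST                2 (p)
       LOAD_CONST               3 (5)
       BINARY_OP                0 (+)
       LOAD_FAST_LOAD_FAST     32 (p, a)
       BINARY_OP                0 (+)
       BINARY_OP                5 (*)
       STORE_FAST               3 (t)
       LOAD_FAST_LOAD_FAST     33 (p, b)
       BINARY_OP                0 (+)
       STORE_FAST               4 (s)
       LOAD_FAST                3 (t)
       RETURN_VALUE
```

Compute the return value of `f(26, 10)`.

LOAD_CONST → push 3. Stack: [3]
LOAD_FAST b → push 10. Stack: [3, 10]
BINARY_OP - → 3 - 10 = -7. Stack: [-7]
STORE_FAST p → p=-7. Stack: []
LOAD_FAST_LOAD_FAST p,b → push -7,10. Stack: [-7, 10]
BINARY_OP % → -7 % 10 = 3. Stack: [3]
LOAD_FAST p → push -7. Stack: [3, -7]
BINARY_OP % → 3 % -7 = -4. Stack: [-4]
STORE_FAST p → p=-4. Stack: []
LOAD_FAST_LOAD_FAST b,a → push 10,26. Stack: [10, 26]
COMPARE_OP bool(<) → 10 vs 26 = True. Stack: [True]
POP_JUMP_IF_FALSE → pop True; no jump. Stack: []
LOAD_CONST → push 7. Stack: [7]
LOAD_FAST p → push -4. Stack: [7, -4]
BINARY_OP + → 7 + -4 = 3. Stack: [3]
STORE_FAST t → t=3. Stack: []
LOAD_FAST_LOAD_FAST p,b → push -4,10. Stack: [-4, 10]
BINARY_OP - → -4 - 10 = -14. Stack: [-14]
LOAD_FAST_LOAD_FAST b,p → push 10,-4. Stack: [-14, 10, -4]
BINARY_OP | → 10 | -4 = -2. Stack: [-14, -2]
BINARY_OP // → -14 // -2 = 7. Stack: [7]
STORE_FAST t → t=7. Stack: []
LOAD_FAST p → push -4. Stack: [-4]
LOAD_CONST → push 7. Stack: [-4, 7]
BINARY_OP % → -4 % 7 = 3. Stack: [3]
LOAD_FAST_LOAD_FAST p,b → push -4,10. Stack: [3, -4, 10]
BINARY_OP - → -4 - 10 = -14. Stack: [3, -14]
BINARY_OP * → 3 * -14 = -42. Stack: [-42]
STORE_FAST s → s=-42. Stack: []
LOAD_FAST t → push 7. Stack: [7]
RETURN_VALUE → return 7.

7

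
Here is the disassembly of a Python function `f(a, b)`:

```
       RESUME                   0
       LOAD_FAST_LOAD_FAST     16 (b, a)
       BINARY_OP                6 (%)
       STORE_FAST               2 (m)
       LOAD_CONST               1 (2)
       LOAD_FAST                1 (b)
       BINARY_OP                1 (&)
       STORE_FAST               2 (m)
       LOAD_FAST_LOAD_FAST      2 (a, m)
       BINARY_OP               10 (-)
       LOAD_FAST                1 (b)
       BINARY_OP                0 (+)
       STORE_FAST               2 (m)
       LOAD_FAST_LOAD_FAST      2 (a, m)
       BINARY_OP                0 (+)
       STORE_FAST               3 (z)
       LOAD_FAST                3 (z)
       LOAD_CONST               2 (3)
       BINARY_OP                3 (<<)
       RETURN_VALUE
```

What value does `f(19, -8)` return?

LOAD_FAST_LOAD_FAST b,a → push -8,19. Stack: [-8, 19]
BINARY_OP % → -8 % 19 = 11. Stack: [11]
STORE_FAST m → m=11. Stack: []
LOAD_CONST → push 2. Stack: [2]
LOAD_FAST b → push -8. Stack: [2, -8]
BINARY_OP & → 2 & -8 = 0. Stack: [0]
STORE_FAST m → m=0. Stack: []
LOAD_FAST_LOAD_FAST a,m → push 19,0. Stack: [19, 0]
BINARY_OP - → 19 - 0 = 19. Stack: [19]
LOAD_FAST b → push -8. Stack: [19, -8]
BINARY_OP + → 19 + -8 = 11. Stack: [11]
STORE_FAST m → m=11. Stack: []
LOAD_FAST_LOAD_FAST a,m → push 19,11. Stack: [19, 11]
BINARY_OP + → 19 + 11 = 30. Stack: [30]
STORE_FAST z → z=30. Stack: []
LOAD_FAST z → push 30. Stack: [30]
LOAD_CONST → push 3. Stack: [30, 3]
BINARY_OP << → 30 << 3 = 240. Stack: [240]
RETURN_VALUE → return 240.

240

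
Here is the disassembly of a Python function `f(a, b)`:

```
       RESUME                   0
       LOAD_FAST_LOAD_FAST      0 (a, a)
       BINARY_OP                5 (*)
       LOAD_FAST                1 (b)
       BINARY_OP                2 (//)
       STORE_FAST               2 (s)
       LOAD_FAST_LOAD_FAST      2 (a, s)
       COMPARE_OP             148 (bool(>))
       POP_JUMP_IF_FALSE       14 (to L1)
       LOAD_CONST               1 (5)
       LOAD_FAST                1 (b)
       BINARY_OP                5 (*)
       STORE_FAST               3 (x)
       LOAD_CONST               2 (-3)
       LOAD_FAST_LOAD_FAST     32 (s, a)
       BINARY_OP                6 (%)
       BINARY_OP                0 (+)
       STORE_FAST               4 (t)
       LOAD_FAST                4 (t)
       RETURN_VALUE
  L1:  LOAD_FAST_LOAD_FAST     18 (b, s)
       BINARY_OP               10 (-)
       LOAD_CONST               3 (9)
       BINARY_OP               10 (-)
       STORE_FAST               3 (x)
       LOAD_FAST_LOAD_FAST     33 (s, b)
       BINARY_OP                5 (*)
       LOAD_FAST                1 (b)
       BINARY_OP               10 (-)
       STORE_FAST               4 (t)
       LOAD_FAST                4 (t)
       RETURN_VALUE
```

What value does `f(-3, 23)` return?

LOAD_FAST_LOAD_FAST a,a → push -3,-3. Stack: [-3, -3]
BINARY_OP * → -3 * -3 = 9. Stack: [9]
LOAD_FAST b → push 23. Stack: [9, 23]
BINARY_OP // → 9 // 23 = 0. Stack: [0]
STORE_FAST s → s=0. Stack: []
LOAD_FAST_LOAD_FAST a,s → push -3,0. Stack: [-3, 0]
COMPARE_OP bool(>) → -3 vs 0 = False. Stack: [False]
POP_JUMP_IF_FALSE → pop False; jump. Stack: []
LOAD_FAST_LOAD_FAST b,s → push 23,0. Stack: [23, 0]
BINARY_OP - → 23 - 0 = 23. Stack: [23]
LOAD_CONST → push 9. Stack: [23, 9]
BINARY_OP - → 23 - 9 = 14. Stack: [14]
STORE_FAST x → x=14. Stack: []
LOAD_FAST_LOAD_FAST s,b → push 0,23. Stack: [0, 23]
BINARY_OP * → 0 * 23 = 0. Stack: [0]
LOAD_FAST b → push 23. Stack: [0, 23]
BINARY_OP - → 0 - 23 = -23. Stack: [-23]
STORE_FAST t → t=-23. Stack: []
LOAD_FAST t → push -23. Stack: [-23]
RETURN_VALUE → return -23.

-23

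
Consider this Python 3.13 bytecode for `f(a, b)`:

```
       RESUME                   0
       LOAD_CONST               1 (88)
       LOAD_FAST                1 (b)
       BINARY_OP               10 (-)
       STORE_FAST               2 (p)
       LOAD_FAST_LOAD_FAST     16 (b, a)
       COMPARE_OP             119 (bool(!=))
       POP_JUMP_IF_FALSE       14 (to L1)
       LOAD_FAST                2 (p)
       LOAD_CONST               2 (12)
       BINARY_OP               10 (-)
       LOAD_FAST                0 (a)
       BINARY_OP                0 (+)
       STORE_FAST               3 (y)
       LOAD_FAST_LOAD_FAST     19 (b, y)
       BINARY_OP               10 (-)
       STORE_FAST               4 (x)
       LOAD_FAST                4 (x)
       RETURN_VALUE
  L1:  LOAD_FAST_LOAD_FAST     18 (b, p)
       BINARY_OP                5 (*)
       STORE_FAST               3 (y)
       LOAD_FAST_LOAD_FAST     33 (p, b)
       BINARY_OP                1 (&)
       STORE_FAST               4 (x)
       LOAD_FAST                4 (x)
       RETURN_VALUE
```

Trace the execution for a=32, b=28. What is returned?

LOAD_CONST → push 88. Stack: [88]
LOAD_FAST b → push 28. Stack: [88, 28]
BINARY_OP - → 88 - 28 = 60. Stack: [60]
STORE_FAST p → p=60. Stack: []
LOAD_FAST_LOAD_FAST b,a → push 28,32. Stack: [28, 32]
COMPARE_OP bool(!=) → 28 vs 32 = True. Stack: [True]
POP_JUMP_IF_FALSE → pop True; no jump. Stack: []
LOAD_FAST p → push 60. Stack: [60]
LOAD_CONST → push 12. Stack: [60, 12]
BINARY_OP - → 60 - 12 = 48. Stack: [48]
LOAD_FAST a → push 32. Stack: [48, 32]
BINARY_OP + → 48 + 32 = 80. Stack: [80]
STORE_FAST y → y=80. Stack: []
LOAD_FAST_LOAD_FAST b,y → push 28,80. Stack: [28, 80]
BINARY_OP - → 28 - 80 = -52. Stack: [-52]
STORE_FAST x → x=-52. Stack: []
LOAD_FAST x → push -52. Stack: [-52]
RETURN_VALUE → return -52.

-52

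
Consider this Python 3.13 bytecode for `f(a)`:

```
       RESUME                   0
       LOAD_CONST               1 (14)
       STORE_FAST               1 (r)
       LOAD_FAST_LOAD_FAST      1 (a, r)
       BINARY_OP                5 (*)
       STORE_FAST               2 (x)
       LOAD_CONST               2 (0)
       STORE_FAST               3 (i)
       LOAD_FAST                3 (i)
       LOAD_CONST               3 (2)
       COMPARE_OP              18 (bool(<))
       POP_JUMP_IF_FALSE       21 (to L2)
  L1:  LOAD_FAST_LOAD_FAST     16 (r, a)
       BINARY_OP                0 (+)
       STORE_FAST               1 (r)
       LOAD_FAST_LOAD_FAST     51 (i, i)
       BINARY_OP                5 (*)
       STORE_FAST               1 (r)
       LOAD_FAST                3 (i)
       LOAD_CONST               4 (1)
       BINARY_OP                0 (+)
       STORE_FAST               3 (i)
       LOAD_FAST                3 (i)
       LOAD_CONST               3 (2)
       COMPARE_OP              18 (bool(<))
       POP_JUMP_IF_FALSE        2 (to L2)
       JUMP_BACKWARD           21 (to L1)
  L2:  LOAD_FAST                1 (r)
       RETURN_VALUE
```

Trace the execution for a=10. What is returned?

LOAD_CONST → push 14. Stack: [14]
STORE_FAST r → r=14. Stack: []
LOAD_FAST_LOAD_FAST a,r → push 10,14. Stack: [10, 14]
BINARY_OP * → 10 * 14 = 140. Stack: [140]
STORE_FAST x → x=140. Stack: []
LOAD_CONST → push 0. Stack: [0]
STORE_FAST i → i=0. Stack: []
LOAD_FAST i → push 0. Stack: [0]
LOAD_CONST → push 2. Stack: [0, 2]
COMPARE_OP bool(<) → 0 vs 2 = True. Stack: [True]
POP_JUMP_IF_FALSE → pop True; no jump. Stack: []
LOAD_FAST_LOAD_FAST r,a → push 14,10. Stack: [14, 10]
BINARY_OP + → 14 + 10 = 24. Stack: [24]
STORE_FAST r → r=24. Stack: []
LOAD_FAST_LOAD_FAST i,i → push 0,0. Stack: [0, 0]
BINARY_OP * → 0 * 0 = 0. Stack: [0]
STORE_FAST r → r=0. Stack: []
LOAD_FAST i → push 0. Stack: [0]
LOAD_CONST → push 1. Stack: [0, 1]
BINARY_OP + → 0 + 1 = 1. Stack: [1]
STORE_FAST i → i=1. Stack: []
LOAD_FAST i → push 1. Stack: [1]
LOAD_CONST → push 2. Stack: [1, 2]
COMPARE_OP bool(<) → 1 vs 2 = True. Stack: [True]
POP_JUMP_IF_FALSE → pop True; no jump. Stack: []
LOAD_FAST_LOAD_FAST r,a → push 0,10. Stack: [0, 10]
BINARY_OP + → 0 + 10 = 10. Stack: [10]
STORE_FAST r → r=10. Stack: []
LOAD_FAST_LOAD_FAST i,i → push 1,1. Stack: [1, 1]
BINARY_OP * → 1 * 1 = 1. Stack: [1]
STORE_FAST r → r=1. Stack: []
LOAD_FAST i → push 1. Stack: [1]
LOAD_CONST → push 1. Stack: [1, 1]
BINARY_OP + → 1 + 1 = 2. Stack: [2]
STORE_FAST i → i=2. Stack: []
LOAD_FAST i → push 2. Stack: [2]
LOAD_CONST → push 2. Stack: [2, 2]
COMPARE_OP bool(<) → 2 vs 2 = False. Stack: [False]
POP_JUMP_IF_FALSE → pop False; jump. Stack: []
LOAD_FAST r → push 1. Stack: [1]
RETURN_VALUE → return 1.

1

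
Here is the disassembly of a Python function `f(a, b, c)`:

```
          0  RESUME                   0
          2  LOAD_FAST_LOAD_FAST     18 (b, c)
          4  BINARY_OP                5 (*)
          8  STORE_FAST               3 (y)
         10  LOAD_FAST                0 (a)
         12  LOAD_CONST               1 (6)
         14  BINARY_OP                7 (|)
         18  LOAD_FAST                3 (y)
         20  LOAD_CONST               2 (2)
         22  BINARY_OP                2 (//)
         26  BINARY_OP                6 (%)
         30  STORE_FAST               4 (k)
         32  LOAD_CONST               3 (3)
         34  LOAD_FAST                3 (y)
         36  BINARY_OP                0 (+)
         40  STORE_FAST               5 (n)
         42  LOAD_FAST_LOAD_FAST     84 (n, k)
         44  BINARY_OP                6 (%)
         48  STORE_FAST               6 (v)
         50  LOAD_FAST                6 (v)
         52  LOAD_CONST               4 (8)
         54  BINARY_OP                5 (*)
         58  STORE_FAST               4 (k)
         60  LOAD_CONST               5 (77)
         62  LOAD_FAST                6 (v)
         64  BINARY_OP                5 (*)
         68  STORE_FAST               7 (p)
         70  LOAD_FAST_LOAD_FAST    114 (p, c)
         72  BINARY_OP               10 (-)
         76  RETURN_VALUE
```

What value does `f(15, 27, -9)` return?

-1993

LOAD_FAST_LOAD_FAST b,c → push 27,-9. Stack: [27, -9]
BINARY_OP * → 27 * -9 = -243. Stack: [-243]
STORE_FAST y → y=-243. Stack: []
LOAD_FAST a → push 15. Stack: [15]
LOAD_CONST → push 6. Stack: [15, 6]
BINARY_OP | → 15 | 6 = 15. Stack: [15]
LOAD_FAST y → push -243. Stack: [15, -243]
LOAD_CONST → push 2. Stack: [15, -243, 2]
BINARY_OP // → -243 // 2 = -122. Stack: [15, -122]
BINARY_OP % → 15 % -122 = -107. Stack: [-107]
STORE_FAST k → k=-107. Stack: []
LOAD_CONST → push 3. Stack: [3]
LOAD_FAST y → push -243. Stack: [3, -243]
BINARY_OP + → 3 + -243 = -240. Stack: [-240]
STORE_FAST n → n=-240. Stack: []
LOAD_FAST_LOAD_FAST n,k → push -240,-107. Stack: [-240, -107]
BINARY_OP % → -240 % -107 = -26. Stack: [-26]
STORE_FAST v → v=-26. Stack: []
LOAD_FAST v → push -26. Stack: [-26]
LOAD_CONST → push 8. Stack: [-26, 8]
BINARY_OP * → -26 * 8 = -208. Stack: [-208]
STORE_FAST k → k=-208. Stack: []
LOAD_CONST → push 77. Stack: [77]
LOAD_FAST v → push -26. Stack: [77, -26]
BINARY_OP * → 77 * -26 = -2002. Stack: [-2002]
STORE_FAST p → p=-2002. Stack: []
LOAD_FAST_LOAD_FAST p,c → push -2002,-9. Stack: [-2002, -9]
BINARY_OP - → -2002 - -9 = -1993. Stack: [-1993]
RETURN_VALUE → return -1993.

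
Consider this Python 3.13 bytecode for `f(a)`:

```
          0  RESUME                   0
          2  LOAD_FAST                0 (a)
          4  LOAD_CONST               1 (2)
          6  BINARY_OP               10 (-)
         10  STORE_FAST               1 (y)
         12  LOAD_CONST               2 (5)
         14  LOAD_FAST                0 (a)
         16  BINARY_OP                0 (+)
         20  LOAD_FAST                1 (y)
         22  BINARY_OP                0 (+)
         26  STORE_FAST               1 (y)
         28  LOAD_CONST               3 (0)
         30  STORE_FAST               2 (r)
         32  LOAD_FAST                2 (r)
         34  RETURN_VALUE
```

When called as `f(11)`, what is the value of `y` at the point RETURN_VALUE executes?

LOAD_FAST a → push 11. Stack: [11]
LOAD_CONST → push 2. Stack: [11, 2]
BINARY_OP - → 11 - 2 = 9. Stack: [9]
STORE_FAST y → y=9. Stack: []
LOAD_CONST → push 5. Stack: [5]
LOAD_FAST a → push 11. Stack: [5, 11]
BINARY_OP + → 5 + 11 = 16. Stack: [16]
LOAD_FAST y → push 9. Stack: [16, 9]
BINARY_OP + → 16 + 9 = 25. Stack: [25]
STORE_FAST y → y=25. Stack: []
LOAD_CONST → push 0. Stack: [0]
STORE_FAST r → r=0. Stack: []
LOAD_FAST r → push 0. Stack: [0]
RETURN_VALUE → return 0.

25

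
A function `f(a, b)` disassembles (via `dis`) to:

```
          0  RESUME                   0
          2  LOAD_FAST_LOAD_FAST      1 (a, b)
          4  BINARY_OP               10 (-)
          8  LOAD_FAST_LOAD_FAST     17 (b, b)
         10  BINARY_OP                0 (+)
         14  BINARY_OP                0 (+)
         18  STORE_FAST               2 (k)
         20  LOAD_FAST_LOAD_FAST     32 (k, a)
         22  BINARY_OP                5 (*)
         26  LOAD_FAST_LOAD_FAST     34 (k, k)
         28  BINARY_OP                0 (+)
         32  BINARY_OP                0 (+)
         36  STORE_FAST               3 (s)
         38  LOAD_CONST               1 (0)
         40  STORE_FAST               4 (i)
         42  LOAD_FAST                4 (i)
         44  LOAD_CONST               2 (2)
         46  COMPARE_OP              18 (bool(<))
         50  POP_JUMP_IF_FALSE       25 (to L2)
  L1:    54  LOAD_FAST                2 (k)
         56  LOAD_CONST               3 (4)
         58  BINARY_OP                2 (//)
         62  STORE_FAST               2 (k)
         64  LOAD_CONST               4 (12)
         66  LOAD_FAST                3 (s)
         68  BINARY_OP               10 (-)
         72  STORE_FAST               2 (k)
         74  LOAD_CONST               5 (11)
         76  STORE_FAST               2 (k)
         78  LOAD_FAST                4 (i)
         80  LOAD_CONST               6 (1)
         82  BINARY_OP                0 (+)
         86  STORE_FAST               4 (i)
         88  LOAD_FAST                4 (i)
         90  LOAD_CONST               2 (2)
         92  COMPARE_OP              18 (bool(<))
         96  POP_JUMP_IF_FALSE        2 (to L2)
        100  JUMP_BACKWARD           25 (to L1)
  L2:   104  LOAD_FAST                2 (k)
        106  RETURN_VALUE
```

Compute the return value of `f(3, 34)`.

LOAD_FAST_LOAD_FAST a,b → push 3,34. Stack: [3, 34]
BINARY_OP - → 3 - 34 = -31. Stack: [-31]
LOAD_FAST_LOAD_FAST b,b → push 34,34. Stack: [-31, 34, 34]
BINARY_OP + → 34 + 34 = 68. Stack: [-31, 68]
BINARY_OP + → -31 + 68 = 37. Stack: [37]
STORE_FAST k → k=37. Stack: []
LOAD_FAST_LOAD_FAST k,a → push 37,3. Stack: [37, 3]
BINARY_OP * → 37 * 3 = 111. Stack: [111]
LOAD_FAST_LOAD_FAST k,k → push 37,37. Stack: [111, 37, 37]
BINARY_OP + → 37 + 37 = 74. Stack: [111, 74]
BINARY_OP + → 111 + 74 = 185. Stack: [185]
STORE_FAST s → s=185. Stack: []
LOAD_CONST → push 0. Stack: [0]
STORE_FAST i → i=0. Stack: []
LOAD_FAST i → push 0. Stack: [0]
LOAD_CONST → push 2. Stack: [0, 2]
COMPARE_OP bool(<) → 0 vs 2 = True. Stack: [True]
POP_JUMP_IF_FALSE → pop True; no jump. Stack: []
LOAD_FAST k → push 37. Stack: [37]
LOAD_CONST → push 4. Stack: [37, 4]
BINARY_OP // → 37 // 4 = 9. Stack: [9]
STORE_FAST k → k=9. Stack: []
LOAD_CONST → push 12. Stack: [12]
LOAD_FAST s → push 185. Stack: [12, 185]
BINARY_OP - → 12 - 185 = -173. Stack: [-173]
STORE_FAST k → k=-173. Stack: []
LOAD_CONST → push 11. Stack: [11]
STORE_FAST k → k=11. Stack: []
LOAD_FAST i → push 0. Stack: [0]
LOAD_CONST → push 1. Stack: [0, 1]
BINARY_OP + → 0 + 1 = 1. Stack: [1]
STORE_FAST i → i=1. Stack: []
LOAD_FAST i → push 1. Stack: [1]
LOAD_CONST → push 2. Stack: [1, 2]
COMPARE_OP bool(<) → 1 vs 2 = True. Stack: [True]
POP_JUMP_IF_FALSE → pop True; no jump. Stack: []
LOAD_FAST k → push 11. Stack: [11]
LOAD_CONST → push 4. Stack: [11, 4]
BINARY_OP // → 11 // 4 = 2. Stack: [2]
STORE_FAST k → k=2. Stack: []
LOAD_CONST → push 12. Stack: [12]
LOAD_FAST s → push 185. Stack: [12, 185]
BINARY_OP - → 12 - 185 = -173. Stack: [-173]
STORE_FAST k → k=-173. Stack: []
LOAD_CONST → push 11. Stack: [11]
STORE_FAST k → k=11. Stack: []
LOAD_FAST i → push 1. Stack: [1]
LOAD_CONST → push 1. Stack: [1, 1]
BINARY_OP + → 1 + 1 = 2. Stack: [2]
STORE_FAST i → i=2. Stack: []
LOAD_FAST i → push 2. Stack: [2]
LOAD_CONST → push 2. Stack: [2, 2]
COMPARE_OP bool(<) → 2 vs 2 = False. Stack: [False]
POP_JUMP_IF_FALSE → pop False; jump. Stack: []
LOAD_FAST k → push 11. Stack: [11]
RETURN_VALUE → return 11.

11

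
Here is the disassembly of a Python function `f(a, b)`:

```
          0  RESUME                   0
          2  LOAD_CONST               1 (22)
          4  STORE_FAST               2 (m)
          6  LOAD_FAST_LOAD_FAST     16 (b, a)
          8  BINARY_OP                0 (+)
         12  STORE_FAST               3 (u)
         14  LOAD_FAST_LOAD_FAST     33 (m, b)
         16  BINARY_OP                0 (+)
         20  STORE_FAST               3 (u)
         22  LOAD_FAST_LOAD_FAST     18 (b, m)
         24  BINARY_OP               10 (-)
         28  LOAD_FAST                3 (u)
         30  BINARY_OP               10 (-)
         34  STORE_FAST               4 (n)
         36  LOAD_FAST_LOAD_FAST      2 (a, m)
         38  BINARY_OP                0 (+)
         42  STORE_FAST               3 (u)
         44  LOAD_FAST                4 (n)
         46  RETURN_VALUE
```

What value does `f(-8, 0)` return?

LOAD_CONST → push 22. Stack: [22]
STORE_FAST m → m=22. Stack: []
LOAD_FAST_LOAD_FAST b,a → push 0,-8. Stack: [0, -8]
BINARY_OP + → 0 + -8 = -8. Stack: [-8]
STORE_FAST u → u=-8. Stack: []
LOAD_FAST_LOAD_FAST m,b → push 22,0. Stack: [22, 0]
BINARY_OP + → 22 + 0 = 22. Stack: [22]
STORE_FAST u → u=22. Stack: []
LOAD_FAST_LOAD_FAST b,m → push 0,22. Stack: [0, 22]
BINARY_OP - → 0 - 22 = -22. Stack: [-22]
LOAD_FAST u → push 22. Stack: [-22, 22]
BINARY_OP - → -22 - 22 = -44. Stack: [-44]
STORE_FAST n → n=-44. Stack: []
LOAD_FAST_LOAD_FAST a,m → push -8,22. Stack: [-8, 22]
BINARY_OP + → -8 + 22 = 14. Stack: [14]
STORE_FAST u → u=14. Stack: []
LOAD_FAST n → push -44. Stack: [-44]
RETURN_VALUE → return -44.

-44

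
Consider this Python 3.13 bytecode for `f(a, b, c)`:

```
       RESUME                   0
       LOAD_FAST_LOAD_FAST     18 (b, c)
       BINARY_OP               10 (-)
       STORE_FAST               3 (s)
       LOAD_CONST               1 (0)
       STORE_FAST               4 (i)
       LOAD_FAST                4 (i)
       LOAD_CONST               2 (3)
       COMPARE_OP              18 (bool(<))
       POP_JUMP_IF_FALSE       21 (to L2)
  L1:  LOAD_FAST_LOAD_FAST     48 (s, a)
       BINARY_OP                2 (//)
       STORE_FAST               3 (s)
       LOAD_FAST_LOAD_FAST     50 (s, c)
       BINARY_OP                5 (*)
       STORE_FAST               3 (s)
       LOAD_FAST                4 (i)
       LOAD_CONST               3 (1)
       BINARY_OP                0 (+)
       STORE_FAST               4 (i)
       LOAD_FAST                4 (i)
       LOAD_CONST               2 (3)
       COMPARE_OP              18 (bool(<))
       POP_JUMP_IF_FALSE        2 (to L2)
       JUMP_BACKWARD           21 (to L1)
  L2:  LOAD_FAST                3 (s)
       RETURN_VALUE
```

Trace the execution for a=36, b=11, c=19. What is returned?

-19

LOAD_FAST_LOAD_FAST b,c → push 11,19. Stack: [11, 19]
BINARY_OP - → 11 - 19 = -8. Stack: [-8]
STORE_FAST s → s=-8. Stack: []
LOAD_CONST → push 0. Stack: [0]
STORE_FAST i → i=0. Stack: []
LOAD_FAST i → push 0. Stack: [0]
LOAD_CONST → push 3. Stack: [0, 3]
COMPARE_OP bool(<) → 0 vs 3 = True. Stack: [True]
POP_JUMP_IF_FALSE → pop True; no jump. Stack: []
LOAD_FAST_LOAD_FAST s,a → push -8,36. Stack: [-8, 36]
BINARY_OP // → -8 // 36 = -1. Stack: [-1]
STORE_FAST s → s=-1. Stack: []
LOAD_FAST_LOAD_FAST s,c → push -1,19. Stack: [-1, 19]
BINARY_OP * → -1 * 19 = -19. Stack: [-19]
STORE_FAST s → s=-19. Stack: []
LOAD_FAST i → push 0. Stack: [0]
LOAD_CONST → push 1. Stack: [0, 1]
BINARY_OP + → 0 + 1 = 1. Stack: [1]
STORE_FAST i → i=1. Stack: []
LOAD_FAST i → push 1. Stack: [1]
LOAD_CONST → push 3. Stack: [1, 3]
COMPARE_OP bool(<) → 1 vs 3 = True. Stack: [True]
POP_JUMP_IF_FALSE → pop True; no jump. Stack: []
LOAD_FAST_LOAD_FAST s,a → push -19,36. Stack: [-19, 36]
BINARY_OP // → -19 // 36 = -1. Stack: [-1]
STORE_FAST s → s=-1. Stack: []
LOAD_FAST_LOAD_FAST s,c → push -1,19. Stack: [-1, 19]
BINARY_OP * → -1 * 19 = -19. Stack: [-19]
STORE_FAST s → s=-19. Stack: []
LOAD_FAST i → push 1. Stack: [1]
LOAD_CONST → push 1. Stack: [1, 1]
BINARY_OP + → 1 + 1 = 2. Stack: [2]
STORE_FAST i → i=2. Stack: []
LOAD_FAST i → push 2. Stack: [2]
LOAD_CONST → push 3. Stack: [2, 3]
COMPARE_OP bool(<) → 2 vs 3 = True. Stack: [True]
POP_JUMP_IF_FALSE → pop True; no jump. Stack: []
LOAD_FAST_LOAD_FAST s,a → push -19,36. Stack: [-19, 36]
BINARY_OP // → -19 // 36 = -1. Stack: [-1]
STORE_FAST s → s=-1. Stack: []
LOAD_FAST_LOAD_FAST s,c → push -1,19. Stack: [-1, 19]
BINARY_OP * → -1 * 19 = -19. Stack: [-19]
STORE_FAST s → s=-19. Stack: []
LOAD_FAST i → push 2. Stack: [2]
LOAD_CONST → push 1. Stack: [2, 1]
BINARY_OP + → 2 + 1 = 3. Stack: [3]
STORE_FAST i → i=3. Stack: []
LOAD_FAST i → push 3. Stack: [3]
LOAD_CONST → push 3. Stack: [3, 3]
COMPARE_OP bool(<) → 3 vs 3 = False. Stack: [False]
POP_JUMP_IF_FALSE → pop False; jump. Stack: []
LOAD_FAST s → push -19. Stack: [-19]
RETURN_VALUE → return -19.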